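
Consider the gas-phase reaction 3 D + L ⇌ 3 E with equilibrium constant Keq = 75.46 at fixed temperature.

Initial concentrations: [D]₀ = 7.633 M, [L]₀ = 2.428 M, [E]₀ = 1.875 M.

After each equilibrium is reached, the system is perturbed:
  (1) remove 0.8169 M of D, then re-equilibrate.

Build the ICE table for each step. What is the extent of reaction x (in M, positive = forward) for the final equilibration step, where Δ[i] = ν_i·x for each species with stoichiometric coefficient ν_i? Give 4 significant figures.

x = -0.1706 M

Q₀ = 0.006105 vs Keq = 75.46 ⇒ Q<K, forward
Step 1:
                   D          L          E
  init         7.633      2.428      1.875
  Δ           -5.534     -1.845      5.534
  eq           2.099     0.5832      7.409
  solve Keq expr → x = 1.845; check Q = 75.46
Then remove 0.8169 M of D.
Step 2:
                   D          L          E
  init         1.282     0.5832      7.409
  Δ           0.5118     0.1706    -0.5118
  eq           1.794     0.7538      6.898
  solve Keq expr → x = -0.1706; check Q = 75.46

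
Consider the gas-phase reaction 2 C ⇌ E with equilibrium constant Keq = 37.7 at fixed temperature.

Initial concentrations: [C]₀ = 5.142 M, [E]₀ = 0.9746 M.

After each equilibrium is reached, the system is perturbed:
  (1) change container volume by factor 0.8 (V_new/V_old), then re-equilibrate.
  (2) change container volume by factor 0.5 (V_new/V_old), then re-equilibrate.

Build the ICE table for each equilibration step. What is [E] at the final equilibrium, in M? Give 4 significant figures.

[E]_eq = 8.625 M

Q₀ = 0.03686 vs Keq = 37.7 ⇒ Q<K, forward
Step 1:
                   C          E
  Initial      5.142     0.9746
  Change      -4.842      2.421
  Equil       0.3001      3.396
  solve Keq expr → x = 2.421; check Q = 37.7
Then change container volume by factor 0.8 (V_new/V_old).
Step 2:
                   C          E
  Initial     0.3751      4.244
  Change    -0.03884    0.01942
  Equil       0.3363      4.264
  solve Keq expr → x = 0.01942; check Q = 37.7
Then change container volume by factor 0.5 (V_new/V_old).
Step 3:
                   C          E
  Initial     0.6726      8.528
  Change     -0.1943    0.09715
  Equil       0.4783      8.625
  solve Keq expr → x = 0.09715; check Q = 37.7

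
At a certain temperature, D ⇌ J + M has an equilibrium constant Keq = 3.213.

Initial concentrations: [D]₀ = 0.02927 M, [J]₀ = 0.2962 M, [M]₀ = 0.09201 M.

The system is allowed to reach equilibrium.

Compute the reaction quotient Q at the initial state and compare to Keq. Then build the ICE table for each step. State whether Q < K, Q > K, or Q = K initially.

Q₀ = 0.9311; Q < K (proceeds forward)

Q₀ = 0.9311 vs Keq = 3.213 ⇒ Q<K, forward
Step 1:
                   D          J          M
  I          0.02927     0.2962    0.09201
  C         -0.01845    0.01845    0.01845
  E          0.01082     0.3147     0.1105
  solve Keq expr → x = 0.01845; check Q = 3.213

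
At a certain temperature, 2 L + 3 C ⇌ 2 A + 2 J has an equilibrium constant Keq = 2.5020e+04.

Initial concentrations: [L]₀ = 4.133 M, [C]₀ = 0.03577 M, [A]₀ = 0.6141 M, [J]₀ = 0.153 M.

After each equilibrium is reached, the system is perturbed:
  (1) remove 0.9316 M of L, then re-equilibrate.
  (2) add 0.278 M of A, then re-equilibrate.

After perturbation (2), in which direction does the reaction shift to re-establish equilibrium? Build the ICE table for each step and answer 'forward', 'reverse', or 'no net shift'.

Direction: reverse

Q₀ = 11.29 vs Keq = 2.5020e+04 ⇒ Q<K, forward
Step 1:
                  L         C         A         J
  Initial     4.133   0.03577    0.6141     0.153
  Change   -0.02179  -0.03269   0.02179   0.02179
  Equil       4.111   0.00308    0.6359    0.1748
  solve Keq expr → x = 0.0109; check Q = 2.5020e+04
Then remove 0.9316 M of L.
Step 2:
                  L         C         A         J
  Initial      3.18   0.00308    0.6359    0.1748
  Change  3.7897e-04 5.6846e-04 -3.7897e-04 -3.7897e-04
  Equil        3.18  0.003648    0.6355    0.1744
  solve Keq expr → x = -1.8949e-04; check Q = 2.5020e+04
Then add 0.278 M of A.
Step 3:
                  L         C         A         J
  Initial      3.18  0.003648    0.9135    0.1744
  Change  6.5597e-04 9.8395e-04 -6.5597e-04 -6.5597e-04
  Equil       3.181  0.004632    0.9129    0.1738
  solve Keq expr → x = -3.2798e-04; check Q = 2.5020e+04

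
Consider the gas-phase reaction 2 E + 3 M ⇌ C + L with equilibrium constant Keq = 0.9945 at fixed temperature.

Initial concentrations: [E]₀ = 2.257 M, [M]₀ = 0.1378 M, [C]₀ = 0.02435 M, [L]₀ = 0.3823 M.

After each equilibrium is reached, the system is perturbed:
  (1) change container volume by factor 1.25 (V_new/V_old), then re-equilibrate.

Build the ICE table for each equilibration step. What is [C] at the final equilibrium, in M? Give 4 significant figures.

[C]_eq = 0.01721 M

Q₀ = 0.6984 vs Keq = 0.9945 ⇒ Q<K, forward
Step 1:
                   E          M          C          L
  I            2.257     0.1378    0.02435     0.3823
  C        -0.006388  -0.009583   0.003194   0.003194
  E            2.251     0.1282    0.02754     0.3855
  solve Keq expr → x = 0.003194; check Q = 0.9945
Then change container volume by factor 1.25 (V_new/V_old).
Step 2:
                   E          M          C          L
  I              1.8     0.1026    0.02204     0.3084
  C         0.009647    0.01447  -0.004824  -0.004824
  E             1.81      0.117    0.01721     0.3036
  solve Keq expr → x = -0.004824; check Q = 0.9945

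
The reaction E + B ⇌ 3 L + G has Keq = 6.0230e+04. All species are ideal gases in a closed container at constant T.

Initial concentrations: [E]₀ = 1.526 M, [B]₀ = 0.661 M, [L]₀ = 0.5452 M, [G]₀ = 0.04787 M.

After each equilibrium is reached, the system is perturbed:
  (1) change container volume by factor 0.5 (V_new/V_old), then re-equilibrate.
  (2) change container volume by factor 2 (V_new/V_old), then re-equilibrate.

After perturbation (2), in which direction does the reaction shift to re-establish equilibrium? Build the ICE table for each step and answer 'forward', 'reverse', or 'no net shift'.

Direction: forward

Q₀ = 0.007691 vs Keq = 6.0230e+04 ⇒ Q<K, forward
Step 1:
                    E           B           L           G
  init          1.526       0.661      0.5452     0.04787
  Δ           -0.6608     -0.6608       1.982      0.6608
  eq           0.8652  2.1958e-04       2.528      0.7087
  solve Keq expr → x = 0.6608; check Q = 6.0230e+04
Then change container volume by factor 0.5 (V_new/V_old).
Step 2:
                    E           B           L           G
  init           1.73  4.3915e-04       5.055       1.417
  Δ           0.00131     0.00131   -0.003931    -0.00131
  eq            1.732     0.00175       5.051       1.416
  solve Keq expr → x = -0.00131; check Q = 6.0230e+04
Then change container volume by factor 2 (V_new/V_old).
Step 3:
                    E           B           L           G
  init         0.8659  8.7479e-04       2.526       0.708
  Δ       -6.5521e-04 -6.5521e-04    0.001966  6.5521e-04
  eq           0.8652  2.1958e-04       2.528      0.7087
  solve Keq expr → x = 6.5521e-04; check Q = 6.0230e+04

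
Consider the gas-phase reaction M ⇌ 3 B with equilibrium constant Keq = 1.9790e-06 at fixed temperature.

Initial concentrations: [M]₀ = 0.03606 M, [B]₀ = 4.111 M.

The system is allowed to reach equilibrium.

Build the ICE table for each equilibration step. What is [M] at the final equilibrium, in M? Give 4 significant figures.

[M]_eq = 1.402 M

Q₀ = 1927 vs Keq = 1.9790e-06 ⇒ Q>K, reverse
Step 1:
                   M          B
  Initial    0.03606      4.111
  Change       1.366     -4.097
  Equil        1.402    0.01405
  solve Keq expr → x = -1.366; check Q = 1.9790e-06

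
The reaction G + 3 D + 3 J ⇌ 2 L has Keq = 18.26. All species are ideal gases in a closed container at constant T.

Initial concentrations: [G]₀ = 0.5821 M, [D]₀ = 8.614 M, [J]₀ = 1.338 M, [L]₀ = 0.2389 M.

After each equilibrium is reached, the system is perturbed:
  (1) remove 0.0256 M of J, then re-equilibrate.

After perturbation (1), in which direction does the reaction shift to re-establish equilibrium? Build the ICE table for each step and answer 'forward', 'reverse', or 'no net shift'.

Q₀ = 6.4040e-05 vs Keq = 18.26 ⇒ Q<K, forward
Step 1:
                    G           D           J           L
  init         0.5821       8.614       1.338      0.2389
  Δ           -0.4136      -1.241      -1.241      0.8271
  eq           0.1685       7.373      0.0973       1.066
  solve Keq expr → x = 0.4136; check Q = 18.26
Then remove 0.0256 M of J.
Step 2:
                    G           D           J           L
  init         0.1685       7.373      0.0717       1.066
  Δ          0.007652     0.02296     0.02296     -0.0153
  eq           0.1762       7.396     0.09466       1.051
  solve Keq expr → x = -0.007652; check Q = 18.26

Direction: reverse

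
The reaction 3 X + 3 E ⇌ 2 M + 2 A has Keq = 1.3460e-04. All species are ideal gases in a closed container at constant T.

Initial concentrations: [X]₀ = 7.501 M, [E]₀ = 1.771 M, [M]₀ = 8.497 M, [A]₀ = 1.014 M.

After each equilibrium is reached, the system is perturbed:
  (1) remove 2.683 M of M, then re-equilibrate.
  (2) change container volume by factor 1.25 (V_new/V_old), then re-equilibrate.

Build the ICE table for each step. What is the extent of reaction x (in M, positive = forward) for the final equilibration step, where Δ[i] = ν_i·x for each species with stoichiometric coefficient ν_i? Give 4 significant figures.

Q₀ = 0.03167 vs Keq = 1.3460e-04 ⇒ Q>K, reverse
Step 1:
                  X         E         M         A
  init        7.501     1.771     8.497     1.014
  Δ           1.219     1.219   -0.8129   -0.8129
  eq           8.72      2.99     7.684    0.2011
  solve Keq expr → x = -0.4065; check Q = 1.3460e-04
Then remove 2.683 M of M.
Step 2:
                  X         E         M         A
  init         8.72      2.99     5.001    0.2011
  Δ         -0.1189   -0.1189   0.07926   0.07926
  eq          8.602     2.872      5.08    0.2803
  solve Keq expr → x = 0.03963; check Q = 1.3460e-04
Then change container volume by factor 1.25 (V_new/V_old).
Step 3:
                  X         E         M         A
  init        6.881     2.297     4.064    0.2243
  Δ         0.05239   0.05239  -0.03493  -0.03493
  eq          6.934      2.35     4.029    0.1893
  solve Keq expr → x = -0.01746; check Q = 1.3460e-04

x = -0.01746 M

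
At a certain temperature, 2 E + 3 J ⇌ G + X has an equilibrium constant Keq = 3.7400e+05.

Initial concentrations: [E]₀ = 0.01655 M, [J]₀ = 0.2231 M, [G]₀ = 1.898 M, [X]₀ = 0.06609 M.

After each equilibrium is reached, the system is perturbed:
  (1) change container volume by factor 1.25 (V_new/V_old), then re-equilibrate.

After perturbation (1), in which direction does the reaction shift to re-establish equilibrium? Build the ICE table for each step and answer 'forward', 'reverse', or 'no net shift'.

Direction: reverse

Q₀ = 4.1242e+04 vs Keq = 3.7400e+05 ⇒ Q<K, forward
Step 1:
                   E          J          G          X
  init       0.01655     0.2231      1.898    0.06609
  Δ          -0.0102   -0.01529   0.005098   0.005098
  eq        0.006354     0.2078      1.903    0.07119
  solve Keq expr → x = 0.005098; check Q = 3.7400e+05
Then change container volume by factor 1.25 (V_new/V_old).
Step 2:
                   E          J          G          X
  init      0.005083     0.1662      1.522    0.05695
  Δ         0.001795   0.002692 -8.9732e-04 -8.9732e-04
  eq        0.006877     0.1689      1.522    0.05605
  solve Keq expr → x = -8.9732e-04; check Q = 3.7400e+05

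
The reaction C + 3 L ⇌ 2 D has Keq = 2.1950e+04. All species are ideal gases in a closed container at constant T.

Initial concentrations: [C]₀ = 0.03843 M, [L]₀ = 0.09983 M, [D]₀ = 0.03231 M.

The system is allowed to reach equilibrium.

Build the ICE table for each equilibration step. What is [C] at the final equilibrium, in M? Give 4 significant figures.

[C]_eq = 0.0143 M

Q₀ = 27.3 vs Keq = 2.1950e+04 ⇒ Q<K, forward
Step 1:
                  C         L         D
  I         0.03843   0.09983   0.03231
  C        -0.02413  -0.07238   0.04826
  E          0.0143   0.02745   0.08057
  solve Keq expr → x = 0.02413; check Q = 2.1950e+04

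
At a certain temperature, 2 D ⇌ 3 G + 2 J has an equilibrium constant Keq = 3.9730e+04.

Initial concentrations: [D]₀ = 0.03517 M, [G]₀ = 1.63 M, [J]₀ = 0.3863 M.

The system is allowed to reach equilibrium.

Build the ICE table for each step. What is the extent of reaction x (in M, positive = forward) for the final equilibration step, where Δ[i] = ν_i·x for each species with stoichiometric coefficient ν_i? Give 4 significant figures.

x = 0.01532 M

Q₀ = 522.5 vs Keq = 3.9730e+04 ⇒ Q<K, forward
Step 1:
                  D         G         J
  init      0.03517      1.63    0.3863
  Δ        -0.03063   0.04595   0.03063
  eq       0.004538     1.676    0.4169
  solve Keq expr → x = 0.01532; check Q = 3.9730e+04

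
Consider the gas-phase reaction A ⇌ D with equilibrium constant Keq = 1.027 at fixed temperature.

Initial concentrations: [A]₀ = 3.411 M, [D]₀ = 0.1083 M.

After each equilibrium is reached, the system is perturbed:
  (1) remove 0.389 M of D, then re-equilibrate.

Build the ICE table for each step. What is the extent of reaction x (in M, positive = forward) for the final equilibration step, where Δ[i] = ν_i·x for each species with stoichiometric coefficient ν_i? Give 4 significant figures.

x = 0.1919 M

Q₀ = 0.03175 vs Keq = 1.027 ⇒ Q<K, forward
Step 1:
                    A           D
  init          3.411      0.1083
  Δ            -1.675       1.675
  eq            1.736       1.783
  solve Keq expr → x = 1.675; check Q = 1.027
Then remove 0.389 M of D.
Step 2:
                    A           D
  init          1.736       1.394
  Δ           -0.1919      0.1919
  eq            1.544       1.586
  solve Keq expr → x = 0.1919; check Q = 1.027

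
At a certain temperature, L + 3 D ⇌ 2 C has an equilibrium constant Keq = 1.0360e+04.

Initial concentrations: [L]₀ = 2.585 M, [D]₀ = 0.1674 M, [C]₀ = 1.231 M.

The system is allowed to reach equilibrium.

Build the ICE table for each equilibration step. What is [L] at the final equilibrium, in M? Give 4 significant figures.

Q₀ = 125 vs Keq = 1.0360e+04 ⇒ Q<K, forward
Step 1:
                  L         D         C
  init        2.585    0.1674     1.231
  Δ        -0.04235    -0.127    0.0847
  eq          2.543   0.04035     1.316
  solve Keq expr → x = 0.04235; check Q = 1.0360e+04

[L]_eq = 2.543 M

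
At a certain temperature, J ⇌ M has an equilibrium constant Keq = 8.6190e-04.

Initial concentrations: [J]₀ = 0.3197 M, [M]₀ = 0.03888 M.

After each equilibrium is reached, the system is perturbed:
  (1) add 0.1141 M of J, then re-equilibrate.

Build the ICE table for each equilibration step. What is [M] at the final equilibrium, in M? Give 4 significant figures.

Q₀ = 0.1216 vs Keq = 8.6190e-04 ⇒ Q>K, reverse
Step 1:
                    J           M
  Initial      0.3197     0.03888
  Change      0.03857    -0.03857
  Equil        0.3583  3.0879e-04
  solve Keq expr → x = -0.03857; check Q = 8.6190e-04
Then add 0.1141 M of J.
Step 2:
                    J           M
  Initial      0.4724  3.0879e-04
  Change  -9.8258e-05  9.8258e-05
  Equil        0.4723  4.0705e-04
  solve Keq expr → x = 9.8258e-05; check Q = 8.6190e-04

[M]_eq = 4.0705e-04 M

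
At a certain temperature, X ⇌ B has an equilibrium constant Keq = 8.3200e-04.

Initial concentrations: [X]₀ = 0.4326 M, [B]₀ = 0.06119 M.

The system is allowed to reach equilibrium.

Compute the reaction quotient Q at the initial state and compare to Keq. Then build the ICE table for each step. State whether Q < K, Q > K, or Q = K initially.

Q₀ = 0.1414; Q > K (proceeds reverse)

Q₀ = 0.1414 vs Keq = 8.3200e-04 ⇒ Q>K, reverse
Step 1:
                    X           B
  Initial      0.4326     0.06119
  Change      0.06078    -0.06078
  Equil        0.4934  4.1049e-04
  solve Keq expr → x = -0.06078; check Q = 8.3200e-04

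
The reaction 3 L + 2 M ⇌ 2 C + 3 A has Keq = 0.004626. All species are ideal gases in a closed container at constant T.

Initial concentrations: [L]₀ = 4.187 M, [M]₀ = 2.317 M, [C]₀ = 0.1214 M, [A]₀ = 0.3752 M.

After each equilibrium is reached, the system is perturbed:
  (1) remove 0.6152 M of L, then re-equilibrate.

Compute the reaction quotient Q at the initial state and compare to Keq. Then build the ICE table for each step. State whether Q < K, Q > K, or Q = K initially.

Q₀ = 1.9754e-06; Q < K (proceeds forward)

Q₀ = 1.9754e-06 vs Keq = 0.004626 ⇒ Q<K, forward
Step 1:
                    L           M           C           A
  init          4.187       2.317      0.1214      0.3752
  Δ           -0.7688     -0.5125      0.5125      0.7688
  eq            3.418       1.804      0.6339       1.144
  solve Keq expr → x = 0.2563; check Q = 0.004626
Then remove 0.6152 M of L.
Step 2:
                    L           M           C           A
  init          2.803       1.804      0.6339       1.144
  Δ           0.08861     0.05907    -0.05907    -0.08861
  eq            2.892       1.864      0.5748       1.055
  solve Keq expr → x = -0.02954; check Q = 0.004626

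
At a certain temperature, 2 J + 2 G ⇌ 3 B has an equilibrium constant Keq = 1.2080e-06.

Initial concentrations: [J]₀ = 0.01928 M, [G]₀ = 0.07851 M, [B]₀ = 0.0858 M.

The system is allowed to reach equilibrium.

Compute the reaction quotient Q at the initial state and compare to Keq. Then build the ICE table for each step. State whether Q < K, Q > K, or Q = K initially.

Q₀ = 275.7 vs Keq = 1.2080e-06 ⇒ Q>K, reverse
Step 1:
                    J           G           B
  Initial     0.01928     0.07851      0.0858
  Change      0.05686     0.05686     -0.0853
  Equil       0.07614      0.1354  5.0443e-04
  solve Keq expr → x = -0.02843; check Q = 1.2080e-06

Q₀ = 275.7; Q > K (proceeds reverse)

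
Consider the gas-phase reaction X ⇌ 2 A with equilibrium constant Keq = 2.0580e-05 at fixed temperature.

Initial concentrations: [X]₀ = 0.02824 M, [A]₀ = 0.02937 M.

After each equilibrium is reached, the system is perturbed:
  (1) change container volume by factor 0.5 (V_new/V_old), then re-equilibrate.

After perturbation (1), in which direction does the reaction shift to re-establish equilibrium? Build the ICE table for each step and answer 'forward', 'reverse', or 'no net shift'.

Direction: reverse

Q₀ = 0.03055 vs Keq = 2.0580e-05 ⇒ Q>K, reverse
Step 1:
                    X           A
  Initial     0.02824     0.02937
  Change      0.01422    -0.02844
  Equil       0.04246  9.3476e-04
  solve Keq expr → x = -0.01422; check Q = 2.0580e-05
Then change container volume by factor 0.5 (V_new/V_old).
Step 2:
                    X           A
  Initial     0.08492     0.00187
  Change   2.7272e-04 -5.4545e-04
  Equil       0.08519    0.001324
  solve Keq expr → x = -2.7272e-04; check Q = 2.0580e-05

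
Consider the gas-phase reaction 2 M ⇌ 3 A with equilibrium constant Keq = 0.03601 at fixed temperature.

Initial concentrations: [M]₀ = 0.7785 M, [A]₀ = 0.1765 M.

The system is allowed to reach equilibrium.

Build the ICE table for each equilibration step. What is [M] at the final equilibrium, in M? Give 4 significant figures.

[M]_eq = 0.7194 M

Q₀ = 0.009072 vs Keq = 0.03601 ⇒ Q<K, forward
Step 1:
                   M          A
  I           0.7785     0.1765
  C         -0.05909    0.08863
  E           0.7194     0.2651
  solve Keq expr → x = 0.02954; check Q = 0.03601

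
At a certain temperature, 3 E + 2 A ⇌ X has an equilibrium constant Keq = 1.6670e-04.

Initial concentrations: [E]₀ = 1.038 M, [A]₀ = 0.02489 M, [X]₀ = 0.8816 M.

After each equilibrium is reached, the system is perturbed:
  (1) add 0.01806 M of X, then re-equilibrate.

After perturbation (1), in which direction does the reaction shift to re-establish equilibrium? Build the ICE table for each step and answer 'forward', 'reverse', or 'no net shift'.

Direction: reverse

Q₀ = 1272 vs Keq = 1.6670e-04 ⇒ Q>K, reverse
Step 1:
                    E           A           X
  init          1.038     0.02489      0.8816
  Δ             2.573       1.716     -0.8578
  eq            3.611       1.741     0.02379
  solve Keq expr → x = -0.8578; check Q = 1.6670e-04
Then add 0.01806 M of X.
Step 2:
                    E           A           X
  init          3.611       1.741     0.04185
  Δ           0.04848     0.03232    -0.01616
  eq             3.66       1.773     0.02569
  solve Keq expr → x = -0.01616; check Q = 1.6670e-04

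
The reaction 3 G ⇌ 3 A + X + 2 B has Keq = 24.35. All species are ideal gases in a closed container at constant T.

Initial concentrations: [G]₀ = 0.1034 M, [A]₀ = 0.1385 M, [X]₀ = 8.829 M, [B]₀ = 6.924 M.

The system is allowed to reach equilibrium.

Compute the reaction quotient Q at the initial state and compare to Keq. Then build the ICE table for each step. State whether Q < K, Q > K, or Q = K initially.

Q₀ = 1017; Q > K (proceeds reverse)

Q₀ = 1017 vs Keq = 24.35 ⇒ Q>K, reverse
Step 1:
                   G          A          X          B
  Initial     0.1034     0.1385      8.829      6.924
  Change     0.07086   -0.07086   -0.02362   -0.04724
  Equil       0.1743    0.06764      8.805      6.877
  solve Keq expr → x = -0.02362; check Q = 24.35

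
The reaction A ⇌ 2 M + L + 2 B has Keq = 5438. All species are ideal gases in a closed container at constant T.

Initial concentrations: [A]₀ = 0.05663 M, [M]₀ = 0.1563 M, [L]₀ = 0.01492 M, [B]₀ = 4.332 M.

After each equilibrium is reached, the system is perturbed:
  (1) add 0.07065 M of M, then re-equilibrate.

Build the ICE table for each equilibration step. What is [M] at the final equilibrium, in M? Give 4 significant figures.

[M]_eq = 0.3401 M

Q₀ = 0.1208 vs Keq = 5438 ⇒ Q<K, forward
Step 1:
                  A         M         L         B
  Initial   0.05663    0.1563   0.01492     4.332
  Change   -0.05661    0.1132   0.05661    0.1132
  Equil   1.8881e-05    0.2695   0.07153     4.445
  solve Keq expr → x = 0.05661; check Q = 5438
Then add 0.07065 M of M.
Step 2:
                  A         M         L         B
  Initial 1.8881e-05    0.3402   0.07153     4.445
  Change  1.1187e-05 -2.2374e-05 -1.1187e-05 -2.2374e-05
  Equil   3.0068e-05    0.3401   0.07152     4.445
  solve Keq expr → x = -1.1187e-05; check Q = 5438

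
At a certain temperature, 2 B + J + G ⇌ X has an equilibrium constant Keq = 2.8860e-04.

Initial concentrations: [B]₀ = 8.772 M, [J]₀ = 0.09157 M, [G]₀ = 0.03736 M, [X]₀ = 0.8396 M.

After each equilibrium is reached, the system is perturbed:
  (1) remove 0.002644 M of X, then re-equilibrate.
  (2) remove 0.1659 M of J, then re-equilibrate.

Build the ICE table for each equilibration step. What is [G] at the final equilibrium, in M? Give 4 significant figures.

Q₀ = 3.189 vs Keq = 2.8860e-04 ⇒ Q>K, reverse
Step 1:
                  B         J         G         X
  Initial     8.772   0.09157   0.03736    0.8396
  Change      1.631    0.8154    0.8154   -0.8154
  Equil        10.4     0.907    0.8528   0.02416
  solve Keq expr → x = -0.8154; check Q = 2.8860e-04
Then remove 0.002644 M of X.
Step 2:
                  B         J         G         X
  Initial      10.4     0.907    0.8528   0.02151
  Change  -0.004969 -0.002485 -0.002485  0.002485
  Equil        10.4    0.9045    0.8503     0.024
  solve Keq expr → x = 0.002485; check Q = 2.8860e-04
Then remove 0.1659 M of J.
Step 3:
                  B         J         G         X
  Initial      10.4    0.7386    0.8503     0.024
  Change   0.008326  0.004163  0.004163 -0.004163
  Equil       10.41    0.7428    0.8545   0.01984
  solve Keq expr → x = -0.004163; check Q = 2.8860e-04

[G]_eq = 0.8545 M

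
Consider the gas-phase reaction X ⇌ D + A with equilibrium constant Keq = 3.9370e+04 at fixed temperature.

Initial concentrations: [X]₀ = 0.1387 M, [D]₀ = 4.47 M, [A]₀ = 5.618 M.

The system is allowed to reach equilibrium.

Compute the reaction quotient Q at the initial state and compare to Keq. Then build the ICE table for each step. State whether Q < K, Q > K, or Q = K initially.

Q₀ = 181.1; Q < K (proceeds forward)

Q₀ = 181.1 vs Keq = 3.9370e+04 ⇒ Q<K, forward
Step 1:
                  X         D         A
  init       0.1387      4.47     5.618
  Δ          -0.138     0.138     0.138
  eq      6.7371e-04     4.608     5.756
  solve Keq expr → x = 0.138; check Q = 3.9370e+04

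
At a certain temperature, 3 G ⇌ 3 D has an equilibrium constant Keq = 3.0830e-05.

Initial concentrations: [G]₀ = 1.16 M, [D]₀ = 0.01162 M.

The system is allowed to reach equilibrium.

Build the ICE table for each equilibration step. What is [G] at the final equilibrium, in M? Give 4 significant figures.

[G]_eq = 1.136 M

Q₀ = 1.0052e-06 vs Keq = 3.0830e-05 ⇒ Q<K, forward
Step 1:
                    G           D
  I              1.16     0.01162
  C            -0.024       0.024
  E             1.136     0.03562
  solve Keq expr → x = 0.008; check Q = 3.0830e-05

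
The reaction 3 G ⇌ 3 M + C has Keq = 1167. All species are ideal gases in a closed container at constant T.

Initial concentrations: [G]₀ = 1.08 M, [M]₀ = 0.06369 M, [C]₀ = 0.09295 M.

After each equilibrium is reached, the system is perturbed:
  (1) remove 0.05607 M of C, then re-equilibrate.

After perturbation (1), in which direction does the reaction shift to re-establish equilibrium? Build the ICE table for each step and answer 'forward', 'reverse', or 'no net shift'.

Q₀ = 1.9063e-05 vs Keq = 1167 ⇒ Q<K, forward
Step 1:
                    G           M           C
  Initial        1.08     0.06369     0.09295
  Change       -1.004       1.004      0.3345
  Equil       0.07637       1.067      0.4275
  solve Keq expr → x = 0.3345; check Q = 1167
Then remove 0.05607 M of C.
Step 2:
                    G           M           C
  Initial     0.07637       1.067      0.3714
  Change    -0.003207    0.003207    0.001069
  Equil       0.07316       1.071      0.3725
  solve Keq expr → x = 0.001069; check Q = 1167

Direction: forward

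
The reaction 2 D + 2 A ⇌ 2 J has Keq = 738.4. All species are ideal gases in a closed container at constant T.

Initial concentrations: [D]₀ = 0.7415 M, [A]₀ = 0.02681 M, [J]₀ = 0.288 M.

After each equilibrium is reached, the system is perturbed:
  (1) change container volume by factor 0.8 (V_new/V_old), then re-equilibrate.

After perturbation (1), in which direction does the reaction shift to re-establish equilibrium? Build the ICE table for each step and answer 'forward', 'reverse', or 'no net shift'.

Q₀ = 209.9 vs Keq = 738.4 ⇒ Q<K, forward
Step 1:
                    D           A           J
  init         0.7415     0.02681       0.288
  Δ           -0.0117     -0.0117      0.0117
  eq           0.7298     0.01511      0.2997
  solve Keq expr → x = 0.005849; check Q = 738.4
Then change container volume by factor 0.8 (V_new/V_old).
Step 2:
                    D           A           J
  init         0.9123     0.01889      0.3746
  Δ         -0.003574   -0.003574    0.003574
  eq           0.9087     0.01532      0.3782
  solve Keq expr → x = 0.001787; check Q = 738.4

Direction: forward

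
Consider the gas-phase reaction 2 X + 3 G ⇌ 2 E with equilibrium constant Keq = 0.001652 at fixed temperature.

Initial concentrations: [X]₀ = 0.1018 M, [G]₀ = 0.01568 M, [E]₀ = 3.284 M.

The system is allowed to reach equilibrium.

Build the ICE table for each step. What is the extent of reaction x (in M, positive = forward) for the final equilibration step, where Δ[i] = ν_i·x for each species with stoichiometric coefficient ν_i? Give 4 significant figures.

x = -1.253 M

Q₀ = 2.6994e+08 vs Keq = 0.001652 ⇒ Q>K, reverse
Step 1:
                    X           G           E
  init         0.1018     0.01568       3.284
  Δ             2.506        3.76      -2.506
  eq            2.608       3.775      0.7776
  solve Keq expr → x = -1.253; check Q = 0.001652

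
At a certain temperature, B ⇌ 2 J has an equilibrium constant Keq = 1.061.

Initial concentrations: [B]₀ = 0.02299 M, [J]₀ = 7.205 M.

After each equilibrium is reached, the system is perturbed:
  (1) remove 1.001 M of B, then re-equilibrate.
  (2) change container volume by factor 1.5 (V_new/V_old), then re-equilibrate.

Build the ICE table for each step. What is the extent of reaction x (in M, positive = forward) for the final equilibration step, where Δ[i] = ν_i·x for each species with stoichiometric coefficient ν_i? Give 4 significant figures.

x = 0.08661 M

Q₀ = 2258 vs Keq = 1.061 ⇒ Q>K, reverse
Step 1:
                   B          J
  init       0.02299      7.205
  Δ            2.746     -5.491
  eq           2.769      1.714
  solve Keq expr → x = -2.746; check Q = 1.061
Then remove 1.001 M of B.
Step 2:
                   B          J
  init         1.768      1.714
  Δ           0.1447    -0.2895
  eq           1.912      1.424
  solve Keq expr → x = -0.1447; check Q = 1.061
Then change container volume by factor 1.5 (V_new/V_old).
Step 3:
                   B          J
  init         1.275     0.9496
  Δ         -0.08661     0.1732
  eq           1.188      1.123
  solve Keq expr → x = 0.08661; check Q = 1.061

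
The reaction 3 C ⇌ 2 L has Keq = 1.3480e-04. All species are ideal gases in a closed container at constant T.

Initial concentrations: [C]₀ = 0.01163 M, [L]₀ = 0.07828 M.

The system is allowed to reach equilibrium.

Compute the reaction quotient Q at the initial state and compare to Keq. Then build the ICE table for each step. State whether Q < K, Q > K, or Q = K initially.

Q₀ = 3895 vs Keq = 1.3480e-04 ⇒ Q>K, reverse
Step 1:
                    C           L
  init        0.01163     0.07828
  Δ            0.1166    -0.07775
  eq           0.1283  5.3325e-04
  solve Keq expr → x = -0.03887; check Q = 1.3480e-04

Q₀ = 3895; Q > K (proceeds reverse)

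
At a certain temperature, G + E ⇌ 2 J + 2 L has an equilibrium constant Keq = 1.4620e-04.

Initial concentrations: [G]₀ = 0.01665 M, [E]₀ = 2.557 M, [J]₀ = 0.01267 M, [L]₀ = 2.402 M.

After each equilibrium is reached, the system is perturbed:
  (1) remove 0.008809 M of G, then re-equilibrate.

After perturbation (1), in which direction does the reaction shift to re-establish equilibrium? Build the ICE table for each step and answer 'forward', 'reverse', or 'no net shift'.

Q₀ = 0.02175 vs Keq = 1.4620e-04 ⇒ Q>K, reverse
Step 1:
                    G           E           J           L
  I           0.01665       2.557     0.01267       2.402
  C          0.005729    0.005729    -0.01146    -0.01146
  E           0.02238       2.563    0.001211       2.391
  solve Keq expr → x = -0.005729; check Q = 1.4620e-04
Then remove 0.008809 M of G.
Step 2:
                    G           E           J           L
  I           0.01357       2.563    0.001211       2.391
  C        1.3168e-04  1.3168e-04 -2.6336e-04 -2.6336e-04
  E            0.0137       2.563  9.4794e-04        2.39
  solve Keq expr → x = -1.3168e-04; check Q = 1.4620e-04

Direction: reverse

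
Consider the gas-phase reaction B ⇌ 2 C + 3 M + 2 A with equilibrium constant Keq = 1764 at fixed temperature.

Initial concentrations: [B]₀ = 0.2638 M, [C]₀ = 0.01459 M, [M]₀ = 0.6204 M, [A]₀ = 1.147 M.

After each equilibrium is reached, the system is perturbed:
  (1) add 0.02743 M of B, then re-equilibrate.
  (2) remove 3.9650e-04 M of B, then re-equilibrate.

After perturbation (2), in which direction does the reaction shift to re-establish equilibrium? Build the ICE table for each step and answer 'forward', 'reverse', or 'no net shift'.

Direction: reverse

Q₀ = 2.5350e-04 vs Keq = 1764 ⇒ Q<K, forward
Step 1:
                    B           C           M           A
  init         0.2638     0.01459      0.6204       1.147
  Δ           -0.2625       0.525      0.7875       0.525
  eq         0.001288      0.5396       1.408       1.672
  solve Keq expr → x = 0.2625; check Q = 1764
Then add 0.02743 M of B.
Step 2:
                    B           C           M           A
  init        0.02872      0.5396       1.408       1.672
  Δ          -0.02676     0.05352     0.08028     0.05352
  eq         0.001957      0.5931       1.488       1.726
  solve Keq expr → x = 0.02676; check Q = 1764
Then remove 3.9650e-04 M of B.
Step 3:
                    B           C           M           A
  init       0.001561      0.5931       1.488       1.726
  Δ        3.8514e-04 -7.7028e-04   -0.001155 -7.7028e-04
  eq         0.001946      0.5924       1.487       1.725
  solve Keq expr → x = -3.8514e-04; check Q = 1764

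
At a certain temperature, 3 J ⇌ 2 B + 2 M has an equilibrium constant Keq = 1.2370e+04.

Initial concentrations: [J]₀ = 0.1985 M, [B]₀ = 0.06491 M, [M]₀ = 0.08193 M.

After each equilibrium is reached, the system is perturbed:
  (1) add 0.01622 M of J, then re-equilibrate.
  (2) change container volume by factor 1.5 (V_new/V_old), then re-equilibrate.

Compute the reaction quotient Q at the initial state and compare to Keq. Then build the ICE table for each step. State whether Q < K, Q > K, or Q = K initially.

Q₀ = 0.003616 vs Keq = 1.2370e+04 ⇒ Q<K, forward
Step 1:
                    J           B           M
  init         0.1985     0.06491     0.08193
  Δ           -0.1934      0.1289      0.1289
  eq          0.00513      0.1938      0.2108
  solve Keq expr → x = 0.06446; check Q = 1.2370e+04
Then add 0.01622 M of J.
Step 2:
                    J           B           M
  init        0.02135      0.1938      0.2108
  Δ          -0.01586     0.01057     0.01057
  eq         0.005491      0.2044      0.2214
  solve Keq expr → x = 0.005286; check Q = 1.2370e+04
Then change container volume by factor 1.5 (V_new/V_old).
Step 3:
                    J           B           M
  init       0.003661      0.1363      0.1476
  Δ       -4.5369e-04  3.0246e-04  3.0246e-04
  eq         0.003207      0.1366      0.1479
  solve Keq expr → x = 1.5123e-04; check Q = 1.2370e+04

Q₀ = 0.003616; Q < K (proceeds forward)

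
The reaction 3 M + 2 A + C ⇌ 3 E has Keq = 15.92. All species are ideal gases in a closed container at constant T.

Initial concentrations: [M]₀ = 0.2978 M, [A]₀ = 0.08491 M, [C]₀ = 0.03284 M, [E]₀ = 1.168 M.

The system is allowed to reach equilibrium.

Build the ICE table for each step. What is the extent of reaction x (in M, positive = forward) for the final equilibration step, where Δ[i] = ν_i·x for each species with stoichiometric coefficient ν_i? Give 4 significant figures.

Q₀ = 2.5482e+05 vs Keq = 15.92 ⇒ Q>K, reverse
Step 1:
                    M           A           C           E
  Initial      0.2978     0.08491     0.03284       1.168
  Change       0.5042      0.3361      0.1681     -0.5042
  Equil         0.802       0.421      0.2009      0.6638
  solve Keq expr → x = -0.1681; check Q = 15.92

x = -0.1681 M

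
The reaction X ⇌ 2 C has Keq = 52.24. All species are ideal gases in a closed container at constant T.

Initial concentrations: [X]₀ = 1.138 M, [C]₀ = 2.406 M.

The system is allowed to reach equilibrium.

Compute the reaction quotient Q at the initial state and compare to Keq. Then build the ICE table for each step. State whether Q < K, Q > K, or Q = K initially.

Q₀ = 5.087 vs Keq = 52.24 ⇒ Q<K, forward
Step 1:
                    X           C
  init          1.138       2.406
  Δ           -0.8235       1.647
  eq           0.3145       4.053
  solve Keq expr → x = 0.8235; check Q = 52.24

Q₀ = 5.087; Q < K (proceeds forward)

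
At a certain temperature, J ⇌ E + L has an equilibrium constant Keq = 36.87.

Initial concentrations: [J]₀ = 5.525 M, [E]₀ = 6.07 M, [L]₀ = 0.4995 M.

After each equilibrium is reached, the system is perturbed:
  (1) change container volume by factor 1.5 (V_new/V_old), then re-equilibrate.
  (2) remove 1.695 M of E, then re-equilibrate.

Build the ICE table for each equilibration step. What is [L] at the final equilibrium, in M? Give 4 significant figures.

[L]_eq = 3.494 M

Q₀ = 0.5488 vs Keq = 36.87 ⇒ Q<K, forward
Step 1:
                  J         E         L
  init        5.525      6.07    0.4995
  Δ          -4.211     4.211     4.211
  eq          1.314     10.28     4.711
  solve Keq expr → x = 4.211; check Q = 36.87
Then change container volume by factor 1.5 (V_new/V_old).
Step 2:
                  J         E         L
  init       0.8758     6.854     3.141
  Δ         -0.2285    0.2285    0.2285
  eq         0.6472     7.083     3.369
  solve Keq expr → x = 0.2285; check Q = 36.87
Then remove 1.695 M of E.
Step 3:
                  J         E         L
  init       0.6472     5.388     3.369
  Δ         -0.1248    0.1248    0.1248
  eq         0.5224     5.513     3.494
  solve Keq expr → x = 0.1248; check Q = 36.87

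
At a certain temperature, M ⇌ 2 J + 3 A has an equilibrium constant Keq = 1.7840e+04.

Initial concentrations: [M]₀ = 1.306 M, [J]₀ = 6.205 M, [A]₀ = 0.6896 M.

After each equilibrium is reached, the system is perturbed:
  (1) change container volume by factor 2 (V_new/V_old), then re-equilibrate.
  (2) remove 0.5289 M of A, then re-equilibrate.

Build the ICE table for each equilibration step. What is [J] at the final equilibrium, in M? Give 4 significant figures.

Q₀ = 9.668 vs Keq = 1.7840e+04 ⇒ Q<K, forward
Step 1:
                  M         J         A
  Initial     1.306     6.205    0.6896
  Change     -1.073     2.145     3.218
  Equil      0.2333      8.35     3.908
  solve Keq expr → x = 1.073; check Q = 1.7840e+04
Then change container volume by factor 2 (V_new/V_old).
Step 2:
                  M         J         A
  Initial    0.1166     4.175     1.954
  Change    -0.1041    0.2082    0.3123
  Equil     0.01254     4.383     2.266
  solve Keq expr → x = 0.1041; check Q = 1.7840e+04
Then remove 0.5289 M of A.
Step 3:
                  M         J         A
  Initial   0.01254     4.383     1.737
  Change  -0.006655   0.01331   0.01997
  Equil     0.00588     4.397     1.757
  solve Keq expr → x = 0.006655; check Q = 1.7840e+04

[J]_eq = 4.397 M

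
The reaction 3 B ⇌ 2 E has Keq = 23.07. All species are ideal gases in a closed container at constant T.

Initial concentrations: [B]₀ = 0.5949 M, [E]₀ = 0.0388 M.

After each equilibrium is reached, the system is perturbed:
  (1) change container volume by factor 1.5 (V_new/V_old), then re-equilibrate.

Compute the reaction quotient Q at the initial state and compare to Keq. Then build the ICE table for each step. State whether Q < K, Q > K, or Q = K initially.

Q₀ = 0.00715 vs Keq = 23.07 ⇒ Q<K, forward
Step 1:
                  B         E
  init       0.5949    0.0388
  Δ         -0.4289     0.286
  eq          0.166    0.3248
  solve Keq expr → x = 0.143; check Q = 23.07
Then change container volume by factor 1.5 (V_new/V_old).
Step 2:
                  B         E
  init       0.1106    0.2165
  Δ         0.01269  -0.00846
  eq         0.1233     0.208
  solve Keq expr → x = -0.00423; check Q = 23.07

Q₀ = 0.00715; Q < K (proceeds forward)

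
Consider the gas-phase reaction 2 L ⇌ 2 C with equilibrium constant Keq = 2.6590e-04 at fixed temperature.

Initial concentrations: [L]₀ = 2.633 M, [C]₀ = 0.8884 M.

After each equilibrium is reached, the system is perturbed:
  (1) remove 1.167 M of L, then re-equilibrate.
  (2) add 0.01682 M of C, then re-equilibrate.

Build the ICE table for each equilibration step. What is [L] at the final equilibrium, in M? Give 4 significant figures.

Q₀ = 0.1138 vs Keq = 2.6590e-04 ⇒ Q>K, reverse
Step 1:
                   L          C
  I            2.633     0.8884
  C           0.8319    -0.8319
  E            3.465     0.0565
  solve Keq expr → x = -0.4159; check Q = 2.6590e-04
Then remove 1.167 M of L.
Step 2:
                   L          C
  I            2.298     0.0565
  C          0.01872   -0.01872
  E            2.317    0.03778
  solve Keq expr → x = -0.009362; check Q = 2.6590e-04
Then add 0.01682 M of C.
Step 3:
                   L          C
  I            2.317     0.0546
  C          0.01655   -0.01655
  E            2.333    0.03805
  solve Keq expr → x = -0.008275; check Q = 2.6590e-04

[L]_eq = 2.333 M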